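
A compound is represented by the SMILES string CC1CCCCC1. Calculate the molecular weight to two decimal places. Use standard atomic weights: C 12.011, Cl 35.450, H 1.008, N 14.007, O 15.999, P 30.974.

98.19 g/mol

First, the molecular formula is C7H14 (counting implicit H from valence).
  C: 7 × 12.011 = 84.077
  H: 14 × 1.008 = 14.112
Sum: 7×12.011 + 14×1.008 = 98.189 → 98.19 g/mol.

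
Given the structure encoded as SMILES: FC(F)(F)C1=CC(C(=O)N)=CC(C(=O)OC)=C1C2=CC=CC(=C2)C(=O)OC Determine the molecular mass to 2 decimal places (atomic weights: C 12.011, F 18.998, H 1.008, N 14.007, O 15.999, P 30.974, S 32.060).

First, the molecular formula is C18H14F3NO5 (counting implicit H from valence).
  C: 18 × 12.011 = 216.198
  F: 3 × 18.998 = 56.994
  H: 14 × 1.008 = 14.112
  N: 1 × 14.007 = 14.007
  O: 5 × 15.999 = 79.995
Sum: 18×12.011 + 3×18.998 + 14×1.008 + 1×14.007 + 5×15.999 = 381.306 → 381.31 g/mol.

381.31 g/mol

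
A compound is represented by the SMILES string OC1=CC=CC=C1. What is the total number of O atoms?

Scan the SMILES for O atoms (remember two-letter symbols like Cl and Br are single atoms).
Oxygen count: 1.

1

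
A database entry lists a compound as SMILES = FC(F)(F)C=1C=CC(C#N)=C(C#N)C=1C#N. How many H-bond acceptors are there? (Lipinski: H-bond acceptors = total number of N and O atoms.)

N atoms: 3; O atoms: 0.
Lipinski HBA = 3 + 0 = 3.

3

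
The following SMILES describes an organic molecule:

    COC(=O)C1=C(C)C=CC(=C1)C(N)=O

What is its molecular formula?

C10H11NO3

Walk through each heavy atom and fill implicit hydrogens from standard valence (C 4, N 3, O 2, S 2, halogen 1):
  atom 1: C, bond orders sum to 1 (valence 4) → 3 H
  atom 2: O, bond orders sum to 2 (valence 2) → 0 H
  atom 3: C, bond orders sum to 4 (valence 4) → 0 H
  atom 4: O, bond orders sum to 2 (valence 2) → 0 H
  atom 5: C, bond orders sum to 4 (valence 4) → 0 H
  atom 6: C, bond orders sum to 4 (valence 4) → 0 H
  atom 7: C, bond orders sum to 1 (valence 4) → 3 H
  atom 8: C, bond orders sum to 3 (valence 4) → 1 H
  atom 9: C, bond orders sum to 3 (valence 4) → 1 H
  atom 10: C, bond orders sum to 4 (valence 4) → 0 H
  atom 11: C, bond orders sum to 3 (valence 4) → 1 H
  atom 12: C, bond orders sum to 4 (valence 4) → 0 H
  atom 13: N, bond orders sum to 1 (valence 3) → 2 H
  atom 14: O, bond orders sum to 2 (valence 2) → 0 H
Totals → C:10, H:11, N:1, O:3.
In Hill order: C10H11NO3.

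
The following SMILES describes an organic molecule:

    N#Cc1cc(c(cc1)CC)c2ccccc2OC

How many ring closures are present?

In SMILES, each pair of matching ring-closure digits denotes one ring-closing bond; the number of such bonds equals the number of independent rings.
Ring-closure bonds here: 2.

2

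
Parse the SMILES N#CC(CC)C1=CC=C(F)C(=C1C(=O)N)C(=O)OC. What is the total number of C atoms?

13

Count every carbon token in the SMILES (each C, including those in ring-closure positions and inside branches).
Carbon count: 13.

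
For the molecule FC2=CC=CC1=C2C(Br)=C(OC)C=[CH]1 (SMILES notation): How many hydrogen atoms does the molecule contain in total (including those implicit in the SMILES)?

Walk through each heavy atom and fill implicit hydrogens from standard valence (C 4, N 3, O 2, S 2, halogen 1):
  atom 1: F (halogen, monovalent) → 0 H
  atom 2: C, bond orders sum to 4 (valence 4) → 0 H
  atom 3: C, bond orders sum to 3 (valence 4) → 1 H
  atom 4: C, bond orders sum to 3 (valence 4) → 1 H
  atom 5: C, bond orders sum to 3 (valence 4) → 1 H
  atom 6: C, bond orders sum to 4 (valence 4) → 0 H
  atom 7: C, bond orders sum to 4 (valence 4) → 0 H
  atom 8: C, bond orders sum to 4 (valence 4) → 0 H
  atom 9: Br (halogen, monovalent) → 0 H
  atom 10: C, bond orders sum to 4 (valence 4) → 0 H
  atom 11: O, bond orders sum to 2 (valence 2) → 0 H
  atom 12: C, bond orders sum to 1 (valence 4) → 3 H
  atom 13: C, bond orders sum to 3 (valence 4) → 1 H
  atom 14: C with explicit H count 1
Total hydrogens: 8.

8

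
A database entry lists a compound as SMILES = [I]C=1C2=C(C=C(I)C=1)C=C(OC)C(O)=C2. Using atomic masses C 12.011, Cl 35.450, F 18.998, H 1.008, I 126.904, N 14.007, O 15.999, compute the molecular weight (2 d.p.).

425.99 g/mol

First, the molecular formula is C11H8I2O2 (counting implicit H from valence).
  C: 11 × 12.011 = 132.121
  H: 8 × 1.008 = 8.064
  I: 2 × 126.904 = 253.808
  O: 2 × 15.999 = 31.998
Sum: 11×12.011 + 8×1.008 + 2×126.904 + 2×15.999 = 425.991 → 425.99 g/mol.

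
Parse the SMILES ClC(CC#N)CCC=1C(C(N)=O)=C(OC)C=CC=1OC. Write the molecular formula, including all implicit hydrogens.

Walk through each heavy atom and fill implicit hydrogens from standard valence (C 4, N 3, O 2, S 2, halogen 1):
  atom 1: Cl (halogen, monovalent) → 0 H
  atom 2: C, bond orders sum to 3 (valence 4) → 1 H
  atom 3: C, bond orders sum to 2 (valence 4) → 2 H
  atom 4: C, bond orders sum to 4 (valence 4) → 0 H
  atom 5: N, bond orders sum to 3 (valence 3) → 0 H
  atom 6: C, bond orders sum to 2 (valence 4) → 2 H
  atom 7: C, bond orders sum to 2 (valence 4) → 2 H
  atom 8: C, bond orders sum to 4 (valence 4) → 0 H
  atom 9: C, bond orders sum to 4 (valence 4) → 0 H
  atom 10: C, bond orders sum to 4 (valence 4) → 0 H
  atom 11: N, bond orders sum to 1 (valence 3) → 2 H
  atom 12: O, bond orders sum to 2 (valence 2) → 0 H
  atom 13: C, bond orders sum to 4 (valence 4) → 0 H
  atom 14: O, bond orders sum to 2 (valence 2) → 0 H
  atom 15: C, bond orders sum to 1 (valence 4) → 3 H
  atom 16: C, bond orders sum to 3 (valence 4) → 1 H
  atom 17: C, bond orders sum to 3 (valence 4) → 1 H
  atom 18: C, bond orders sum to 4 (valence 4) → 0 H
  atom 19: O, bond orders sum to 2 (valence 2) → 0 H
  atom 20: C, bond orders sum to 1 (valence 4) → 3 H
Totals → C:14, H:17, Cl:1, N:2, O:3.
In Hill order: C14H17ClN2O3.

C14H17ClN2O3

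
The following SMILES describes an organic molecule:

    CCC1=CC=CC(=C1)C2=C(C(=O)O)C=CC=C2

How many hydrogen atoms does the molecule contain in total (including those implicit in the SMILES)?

14

Walk through each heavy atom and fill implicit hydrogens from standard valence (C 4, N 3, O 2, S 2, halogen 1):
  atom 1: C, bond orders sum to 1 (valence 4) → 3 H
  atom 2: C, bond orders sum to 2 (valence 4) → 2 H
  atom 3: C, bond orders sum to 4 (valence 4) → 0 H
  atom 4: C, bond orders sum to 3 (valence 4) → 1 H
  atom 5: C, bond orders sum to 3 (valence 4) → 1 H
  atom 6: C, bond orders sum to 3 (valence 4) → 1 H
  atom 7: C, bond orders sum to 4 (valence 4) → 0 H
  atom 8: C, bond orders sum to 3 (valence 4) → 1 H
  atom 9: C, bond orders sum to 4 (valence 4) → 0 H
  atom 10: C, bond orders sum to 4 (valence 4) → 0 H
  atom 11: C, bond orders sum to 4 (valence 4) → 0 H
  atom 12: O, bond orders sum to 2 (valence 2) → 0 H
  atom 13: O, bond orders sum to 1 (valence 2) → 1 H
  atom 14: C, bond orders sum to 3 (valence 4) → 1 H
  atom 15: C, bond orders sum to 3 (valence 4) → 1 H
  atom 16: C, bond orders sum to 3 (valence 4) → 1 H
  atom 17: C, bond orders sum to 3 (valence 4) → 1 H
Total hydrogens: 14.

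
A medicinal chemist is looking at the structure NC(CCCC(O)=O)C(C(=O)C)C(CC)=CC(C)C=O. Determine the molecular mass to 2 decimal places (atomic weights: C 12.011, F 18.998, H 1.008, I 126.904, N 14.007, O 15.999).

283.37 g/mol

First, the molecular formula is C15H25NO4 (counting implicit H from valence).
  C: 15 × 12.011 = 180.165
  H: 25 × 1.008 = 25.200
  N: 1 × 14.007 = 14.007
  O: 4 × 15.999 = 63.996
Sum: 15×12.011 + 25×1.008 + 1×14.007 + 4×15.999 = 283.368 → 283.37 g/mol.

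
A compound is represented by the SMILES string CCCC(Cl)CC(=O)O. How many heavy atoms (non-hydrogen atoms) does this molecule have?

Every atom symbol written in the SMILES (organic subset) is one heavy atom; implicit H are not written.
Heavy atoms by element → C:6, Cl:1, O:2.
Total: 9.

9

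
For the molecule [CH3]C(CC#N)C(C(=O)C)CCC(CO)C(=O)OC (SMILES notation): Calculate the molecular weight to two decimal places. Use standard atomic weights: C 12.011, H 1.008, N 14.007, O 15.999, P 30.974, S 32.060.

255.31 g/mol

First, the molecular formula is C13H21NO4 (counting implicit H from valence).
  C: 13 × 12.011 = 156.143
  H: 21 × 1.008 = 21.168
  N: 1 × 14.007 = 14.007
  O: 4 × 15.999 = 63.996
Sum: 13×12.011 + 21×1.008 + 1×14.007 + 4×15.999 = 255.314 → 255.31 g/mol.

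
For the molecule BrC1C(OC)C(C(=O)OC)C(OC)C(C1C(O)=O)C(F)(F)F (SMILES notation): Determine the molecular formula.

Walk through each heavy atom and fill implicit hydrogens from standard valence (C 4, N 3, O 2, S 2, halogen 1):
  atom 1: Br (halogen, monovalent) → 0 H
  atom 2: C, bond orders sum to 3 (valence 4) → 1 H
  atom 3: C, bond orders sum to 3 (valence 4) → 1 H
  atom 4: O, bond orders sum to 2 (valence 2) → 0 H
  atom 5: C, bond orders sum to 1 (valence 4) → 3 H
  atom 6: C, bond orders sum to 3 (valence 4) → 1 H
  atom 7: C, bond orders sum to 4 (valence 4) → 0 H
  atom 8: O, bond orders sum to 2 (valence 2) → 0 H
  atom 9: O, bond orders sum to 2 (valence 2) → 0 H
  atom 10: C, bond orders sum to 1 (valence 4) → 3 H
  atom 11: C, bond orders sum to 3 (valence 4) → 1 H
  atom 12: O, bond orders sum to 2 (valence 2) → 0 H
  atom 13: C, bond orders sum to 1 (valence 4) → 3 H
  atom 14: C, bond orders sum to 3 (valence 4) → 1 H
  atom 15: C, bond orders sum to 3 (valence 4) → 1 H
  atom 16: C, bond orders sum to 4 (valence 4) → 0 H
  atom 17: O, bond orders sum to 1 (valence 2) → 1 H
  atom 18: O, bond orders sum to 2 (valence 2) → 0 H
  atom 19: C, bond orders sum to 4 (valence 4) → 0 H
  atom 20: F (halogen, monovalent) → 0 H
  atom 21: F (halogen, monovalent) → 0 H
  atom 22: F (halogen, monovalent) → 0 H
Totals → C:12, H:16, Br:1, F:3, O:6.

C12H16BrF3O6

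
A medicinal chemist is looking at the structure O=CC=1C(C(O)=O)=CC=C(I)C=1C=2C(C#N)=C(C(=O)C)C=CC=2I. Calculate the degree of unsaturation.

Degree of unsaturation = (number of rings) + (number of π bonds).
Ring closures in the SMILES: 2.
π bonds: 9 double bonds (each 1 DoU), 1 triple bond (each 2 DoU) → 11 DoU from unsaturation.
Total DoU = 2 + 11 = 13.

13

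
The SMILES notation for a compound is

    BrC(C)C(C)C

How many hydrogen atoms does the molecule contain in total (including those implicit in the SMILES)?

Walk through each heavy atom and fill implicit hydrogens from standard valence (C 4, N 3, O 2, S 2, halogen 1):
  atom 1: Br (halogen, monovalent) → 0 H
  atom 2: C, bond orders sum to 3 (valence 4) → 1 H
  atom 3: C, bond orders sum to 1 (valence 4) → 3 H
  atom 4: C, bond orders sum to 3 (valence 4) → 1 H
  atom 5: C, bond orders sum to 1 (valence 4) → 3 H
  atom 6: C, bond orders sum to 1 (valence 4) → 3 H
Total hydrogens: 11.

11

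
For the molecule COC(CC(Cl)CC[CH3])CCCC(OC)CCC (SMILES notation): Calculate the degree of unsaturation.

0

Degree of unsaturation = (number of rings) + (number of π bonds).
Ring closures in the SMILES: 0.
π bonds: none → 0 DoU from unsaturation.
Total DoU = 0 + 0 = 0.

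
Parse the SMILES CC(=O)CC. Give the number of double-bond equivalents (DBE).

Molecular formula: C4H8O.
DoU = (2C + 2 + N − H − X) / 2, where X is the halogen count and O/S are ignored.
    = (2·4 + 2 + 0 − 8 − 0) / 2 = 2 / 2 = 1.

1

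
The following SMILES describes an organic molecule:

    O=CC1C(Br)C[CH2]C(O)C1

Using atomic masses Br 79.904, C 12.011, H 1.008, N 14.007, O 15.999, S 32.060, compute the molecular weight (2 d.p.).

207.07 g/mol

First, the molecular formula is C7H11BrO2 (counting implicit H from valence).
  Br: 1 × 79.904 = 79.904
  C: 7 × 12.011 = 84.077
  H: 11 × 1.008 = 11.088
  O: 2 × 15.999 = 31.998
Sum: 1×79.904 + 7×12.011 + 11×1.008 + 2×15.999 = 207.067 → 207.07 g/mol.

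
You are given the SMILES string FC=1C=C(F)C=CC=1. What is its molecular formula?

C6H4F2

Walk through each heavy atom and fill implicit hydrogens from standard valence (C 4, N 3, O 2, S 2, halogen 1):
  atom 1: F (halogen, monovalent) → 0 H
  atom 2: C, bond orders sum to 4 (valence 4) → 0 H
  atom 3: C, bond orders sum to 3 (valence 4) → 1 H
  atom 4: C, bond orders sum to 4 (valence 4) → 0 H
  atom 5: F (halogen, monovalent) → 0 H
  atom 6: C, bond orders sum to 3 (valence 4) → 1 H
  atom 7: C, bond orders sum to 3 (valence 4) → 1 H
  atom 8: C, bond orders sum to 3 (valence 4) → 1 H
Totals → C:6, H:4, F:2.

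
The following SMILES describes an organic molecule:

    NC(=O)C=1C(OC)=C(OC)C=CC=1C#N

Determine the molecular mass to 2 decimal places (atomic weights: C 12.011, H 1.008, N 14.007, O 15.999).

First, the molecular formula is C10H10N2O3 (counting implicit H from valence).
  C: 10 × 12.011 = 120.110
  H: 10 × 1.008 = 10.080
  N: 2 × 14.007 = 28.014
  O: 3 × 15.999 = 47.997
Sum: 10×12.011 + 10×1.008 + 2×14.007 + 3×15.999 = 206.201 → 206.20 g/mol.

206.20 g/mol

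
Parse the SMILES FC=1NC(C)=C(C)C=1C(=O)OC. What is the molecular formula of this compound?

Walk through each heavy atom and fill implicit hydrogens from standard valence (C 4, N 3, O 2, S 2, halogen 1):
  atom 1: F (halogen, monovalent) → 0 H
  atom 2: C, bond orders sum to 4 (valence 4) → 0 H
  atom 3: N, bond orders sum to 2 (valence 3) → 1 H
  atom 4: C, bond orders sum to 4 (valence 4) → 0 H
  atom 5: C, bond orders sum to 1 (valence 4) → 3 H
  atom 6: C, bond orders sum to 4 (valence 4) → 0 H
  atom 7: C, bond orders sum to 1 (valence 4) → 3 H
  atom 8: C, bond orders sum to 4 (valence 4) → 0 H
  atom 9: C, bond orders sum to 4 (valence 4) → 0 H
  atom 10: O, bond orders sum to 2 (valence 2) → 0 H
  atom 11: O, bond orders sum to 2 (valence 2) → 0 H
  atom 12: C, bond orders sum to 1 (valence 4) → 3 H
Totals → C:8, H:10, F:1, N:1, O:2.

C8H10FNO2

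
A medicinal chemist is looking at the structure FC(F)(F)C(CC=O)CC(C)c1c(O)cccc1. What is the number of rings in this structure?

In SMILES, each pair of matching ring-closure digits denotes one ring-closing bond; the number of such bonds equals the number of independent rings.
Ring-closure bonds here: 1.

1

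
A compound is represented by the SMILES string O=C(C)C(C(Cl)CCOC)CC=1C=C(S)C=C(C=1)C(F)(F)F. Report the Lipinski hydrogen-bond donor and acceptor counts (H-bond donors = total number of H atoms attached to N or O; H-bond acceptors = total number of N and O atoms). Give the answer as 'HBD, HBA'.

0, 2

Donors: find every N or O and count the H atoms it carries.
  atom 1 (O): bond orders sum to 2 → 0 H
  atom 9 (O): bond orders sum to 2 → 0 H
Lipinski HBD = 0.
Acceptors: N atoms = 0, O atoms = 2 → HBA = 2.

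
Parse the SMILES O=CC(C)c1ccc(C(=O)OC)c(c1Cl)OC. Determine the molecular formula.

Walk through each heavy atom and fill implicit hydrogens from standard valence (C 4, N 3, O 2, S 2, halogen 1); for lowercase aromatic atoms, an aromatic c carries 1 H when it has two neighbours and 0 H with three, and aromatic n carries 0 H:
  atom 1: O, bond orders sum to 2 (valence 2) → 0 H
  atom 2: C, bond orders sum to 3 (valence 4) → 1 H
  atom 3: C, bond orders sum to 3 (valence 4) → 1 H
  atom 4: C, bond orders sum to 1 (valence 4) → 3 H
  atom 5: aromatic c, 3 neighbours → 0 H
  atom 6: aromatic c, 2 neighbours → 1 H
  atom 7: aromatic c, 2 neighbours → 1 H
  atom 8: aromatic c, 3 neighbours → 0 H
  atom 9: C, bond orders sum to 4 (valence 4) → 0 H
  atom 10: O, bond orders sum to 2 (valence 2) → 0 H
  atom 11: O, bond orders sum to 2 (valence 2) → 0 H
  atom 12: C, bond orders sum to 1 (valence 4) → 3 H
  atom 13: aromatic c, 3 neighbours → 0 H
  atom 14: aromatic c, 3 neighbours → 0 H
  atom 15: Cl (halogen, monovalent) → 0 H
  atom 16: O, bond orders sum to 2 (valence 2) → 0 H
  atom 17: C, bond orders sum to 1 (valence 4) → 3 H
Totals → C:12, H:13, Cl:1, O:4.
In Hill order: C12H13ClO4.

C12H13ClO4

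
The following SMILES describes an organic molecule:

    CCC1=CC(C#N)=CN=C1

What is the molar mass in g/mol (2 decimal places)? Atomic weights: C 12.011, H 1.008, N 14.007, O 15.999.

First, the molecular formula is C8H8N2 (counting implicit H from valence).
  C: 8 × 12.011 = 96.088
  H: 8 × 1.008 = 8.064
  N: 2 × 14.007 = 28.014
Sum: 8×12.011 + 8×1.008 + 2×14.007 = 132.166 → 132.17 g/mol.

132.17 g/mol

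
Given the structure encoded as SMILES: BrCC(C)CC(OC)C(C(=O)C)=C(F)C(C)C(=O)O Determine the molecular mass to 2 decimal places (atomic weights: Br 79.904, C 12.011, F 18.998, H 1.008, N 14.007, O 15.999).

First, the molecular formula is C13H20BrFO4 (counting implicit H from valence).
  Br: 1 × 79.904 = 79.904
  C: 13 × 12.011 = 156.143
  F: 1 × 18.998 = 18.998
  H: 20 × 1.008 = 20.160
  O: 4 × 15.999 = 63.996
Sum: 1×79.904 + 13×12.011 + 1×18.998 + 20×1.008 + 4×15.999 = 339.201 → 339.20 g/mol.

339.20 g/mol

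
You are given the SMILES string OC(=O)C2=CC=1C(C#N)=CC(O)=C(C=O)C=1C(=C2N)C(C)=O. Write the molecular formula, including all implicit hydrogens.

C15H10N2O5

Walk through each heavy atom and fill implicit hydrogens from standard valence (C 4, N 3, O 2, S 2, halogen 1):
  atom 1: O, bond orders sum to 1 (valence 2) → 1 H
  atom 2: C, bond orders sum to 4 (valence 4) → 0 H
  atom 3: O, bond orders sum to 2 (valence 2) → 0 H
  atom 4: C, bond orders sum to 4 (valence 4) → 0 H
  atom 5: C, bond orders sum to 3 (valence 4) → 1 H
  atom 6: C, bond orders sum to 4 (valence 4) → 0 H
  atom 7: C, bond orders sum to 4 (valence 4) → 0 H
  atom 8: C, bond orders sum to 4 (valence 4) → 0 H
  atom 9: N, bond orders sum to 3 (valence 3) → 0 H
  atom 10: C, bond orders sum to 3 (valence 4) → 1 H
  atom 11: C, bond orders sum to 4 (valence 4) → 0 H
  atom 12: O, bond orders sum to 1 (valence 2) → 1 H
  atom 13: C, bond orders sum to 4 (valence 4) → 0 H
  atom 14: C, bond orders sum to 3 (valence 4) → 1 H
  atom 15: O, bond orders sum to 2 (valence 2) → 0 H
  atom 16: C, bond orders sum to 4 (valence 4) → 0 H
  atom 17: C, bond orders sum to 4 (valence 4) → 0 H
  atom 18: C, bond orders sum to 4 (valence 4) → 0 H
  atom 19: N, bond orders sum to 1 (valence 3) → 2 H
  atom 20: C, bond orders sum to 4 (valence 4) → 0 H
  atom 21: C, bond orders sum to 1 (valence 4) → 3 H
  atom 22: O, bond orders sum to 2 (valence 2) → 0 H
Totals → C:15, H:10, N:2, O:5.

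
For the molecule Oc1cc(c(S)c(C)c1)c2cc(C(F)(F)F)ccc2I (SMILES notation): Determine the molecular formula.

C14H10F3IOS

Walk through each heavy atom and fill implicit hydrogens from standard valence (C 4, N 3, O 2, S 2, halogen 1); for lowercase aromatic atoms, an aromatic c carries 1 H when it has two neighbours and 0 H with three, and aromatic n carries 0 H:
  atom 1: O, bond orders sum to 1 (valence 2) → 1 H
  atom 2: aromatic c, 3 neighbours → 0 H
  atom 3: aromatic c, 2 neighbours → 1 H
  atom 4: aromatic c, 3 neighbours → 0 H
  atom 5: aromatic c, 3 neighbours → 0 H
  atom 6: S, bond orders sum to 1 (valence 2) → 1 H
  atom 7: aromatic c, 3 neighbours → 0 H
  atom 8: C, bond orders sum to 1 (valence 4) → 3 H
  atom 9: aromatic c, 2 neighbours → 1 H
  atom 10: aromatic c, 3 neighbours → 0 H
  atom 11: aromatic c, 2 neighbours → 1 H
  atom 12: aromatic c, 3 neighbours → 0 H
  atom 13: C, bond orders sum to 4 (valence 4) → 0 H
  atom 14: F (halogen, monovalent) → 0 H
  atom 15: F (halogen, monovalent) → 0 H
  atom 16: F (halogen, monovalent) → 0 H
  atom 17: aromatic c, 2 neighbours → 1 H
  atom 18: aromatic c, 2 neighbours → 1 H
  atom 19: aromatic c, 3 neighbours → 0 H
  atom 20: I (halogen, monovalent) → 0 H
Totals → C:14, H:10, F:3, I:1, O:1, S:1.
In Hill order: C14H10F3IOS.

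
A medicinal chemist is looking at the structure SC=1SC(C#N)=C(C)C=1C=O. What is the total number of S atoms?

2

Scan the SMILES for S atoms (remember two-letter symbols like Cl and Br are single atoms).
Sulfur count: 2.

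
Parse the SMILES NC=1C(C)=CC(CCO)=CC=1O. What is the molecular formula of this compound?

C9H13NO2

Walk through each heavy atom and fill implicit hydrogens from standard valence (C 4, N 3, O 2, S 2, halogen 1):
  atom 1: N, bond orders sum to 1 (valence 3) → 2 H
  atom 2: C, bond orders sum to 4 (valence 4) → 0 H
  atom 3: C, bond orders sum to 4 (valence 4) → 0 H
  atom 4: C, bond orders sum to 1 (valence 4) → 3 H
  atom 5: C, bond orders sum to 3 (valence 4) → 1 H
  atom 6: C, bond orders sum to 4 (valence 4) → 0 H
  atom 7: C, bond orders sum to 2 (valence 4) → 2 H
  atom 8: C, bond orders sum to 2 (valence 4) → 2 H
  atom 9: O, bond orders sum to 1 (valence 2) → 1 H
  atom 10: C, bond orders sum to 3 (valence 4) → 1 H
  atom 11: C, bond orders sum to 4 (valence 4) → 0 H
  atom 12: O, bond orders sum to 1 (valence 2) → 1 H
Totals → C:9, H:13, N:1, O:2.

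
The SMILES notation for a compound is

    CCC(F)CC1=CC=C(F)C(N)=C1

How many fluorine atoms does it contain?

2

Scan the SMILES for F atoms (remember two-letter symbols like Cl and Br are single atoms).
Fluorine count: 2.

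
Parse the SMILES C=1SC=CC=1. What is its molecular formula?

Walk through each heavy atom and fill implicit hydrogens from standard valence (C 4, N 3, O 2, S 2, halogen 1):
  atom 1: C, bond orders sum to 3 (valence 4) → 1 H
  atom 2: S, bond orders sum to 2 (valence 2) → 0 H
  atom 3: C, bond orders sum to 3 (valence 4) → 1 H
  atom 4: C, bond orders sum to 3 (valence 4) → 1 H
  atom 5: C, bond orders sum to 3 (valence 4) → 1 H
Totals → C:4, H:4, S:1.

C4H4S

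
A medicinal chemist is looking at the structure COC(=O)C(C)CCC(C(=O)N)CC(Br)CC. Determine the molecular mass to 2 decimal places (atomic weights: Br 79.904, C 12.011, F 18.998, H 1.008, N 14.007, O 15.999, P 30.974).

First, the molecular formula is C12H22BrNO3 (counting implicit H from valence).
  Br: 1 × 79.904 = 79.904
  C: 12 × 12.011 = 144.132
  H: 22 × 1.008 = 22.176
  N: 1 × 14.007 = 14.007
  O: 3 × 15.999 = 47.997
Sum: 1×79.904 + 12×12.011 + 22×1.008 + 1×14.007 + 3×15.999 = 308.216 → 308.22 g/mol.

308.22 g/mol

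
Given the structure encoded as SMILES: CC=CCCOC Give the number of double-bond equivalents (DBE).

1

Degree of unsaturation = (number of rings) + (number of π bonds).
Ring closures in the SMILES: 0.
π bonds: 1 double bond (each 1 DoU) → 1 DoU from unsaturation.
Total DoU = 0 + 1 = 1.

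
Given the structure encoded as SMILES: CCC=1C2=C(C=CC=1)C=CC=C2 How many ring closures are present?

2

In SMILES, each pair of matching ring-closure digits denotes one ring-closing bond; the number of such bonds equals the number of independent rings.
Ring-closure bonds here: 2.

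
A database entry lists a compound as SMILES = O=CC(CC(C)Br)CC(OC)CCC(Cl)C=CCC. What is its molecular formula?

C15H26BrClO2

Walk through each heavy atom and fill implicit hydrogens from standard valence (C 4, N 3, O 2, S 2, halogen 1):
  atom 1: O, bond orders sum to 2 (valence 2) → 0 H
  atom 2: C, bond orders sum to 3 (valence 4) → 1 H
  atom 3: C, bond orders sum to 3 (valence 4) → 1 H
  atom 4: C, bond orders sum to 2 (valence 4) → 2 H
  atom 5: C, bond orders sum to 3 (valence 4) → 1 H
  atom 6: C, bond orders sum to 1 (valence 4) → 3 H
  atom 7: Br (halogen, monovalent) → 0 H
  atom 8: C, bond orders sum to 2 (valence 4) → 2 H
  atom 9: C, bond orders sum to 3 (valence 4) → 1 H
  atom 10: O, bond orders sum to 2 (valence 2) → 0 H
  atom 11: C, bond orders sum to 1 (valence 4) → 3 H
  atom 12: C, bond orders sum to 2 (valence 4) → 2 H
  atom 13: C, bond orders sum to 2 (valence 4) → 2 H
  atom 14: C, bond orders sum to 3 (valence 4) → 1 H
  atom 15: Cl (halogen, monovalent) → 0 H
  atom 16: C, bond orders sum to 3 (valence 4) → 1 H
  atom 17: C, bond orders sum to 3 (valence 4) → 1 H
  atom 18: C, bond orders sum to 2 (valence 4) → 2 H
  atom 19: C, bond orders sum to 1 (valence 4) → 3 H
Totals → C:15, H:26, Br:1, Cl:1, O:2.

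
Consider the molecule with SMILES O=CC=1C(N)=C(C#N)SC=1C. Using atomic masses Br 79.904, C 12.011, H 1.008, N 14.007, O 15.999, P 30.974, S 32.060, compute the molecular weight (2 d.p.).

166.20 g/mol

First, the molecular formula is C7H6N2OS (counting implicit H from valence).
  C: 7 × 12.011 = 84.077
  H: 6 × 1.008 = 6.048
  N: 2 × 14.007 = 28.014
  O: 1 × 15.999 = 15.999
  S: 1 × 32.060 = 32.060
Sum: 7×12.011 + 6×1.008 + 2×14.007 + 1×15.999 + 1×32.060 = 166.198 → 166.20 g/mol.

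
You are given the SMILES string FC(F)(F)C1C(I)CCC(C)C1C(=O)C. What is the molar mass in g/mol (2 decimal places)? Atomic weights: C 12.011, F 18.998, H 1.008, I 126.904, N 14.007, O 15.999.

First, the molecular formula is C10H14F3IO (counting implicit H from valence).
  C: 10 × 12.011 = 120.110
  F: 3 × 18.998 = 56.994
  H: 14 × 1.008 = 14.112
  I: 1 × 126.904 = 126.904
  O: 1 × 15.999 = 15.999
Sum: 10×12.011 + 3×18.998 + 14×1.008 + 1×126.904 + 1×15.999 = 334.119 → 334.12 g/mol.

334.12 g/mol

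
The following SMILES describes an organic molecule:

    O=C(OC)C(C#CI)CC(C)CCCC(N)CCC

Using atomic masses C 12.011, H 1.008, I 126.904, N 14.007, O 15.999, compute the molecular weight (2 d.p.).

379.28 g/mol

First, the molecular formula is C15H26INO2 (counting implicit H from valence).
  C: 15 × 12.011 = 180.165
  H: 26 × 1.008 = 26.208
  I: 1 × 126.904 = 126.904
  N: 1 × 14.007 = 14.007
  O: 2 × 15.999 = 31.998
Sum: 15×12.011 + 26×1.008 + 1×126.904 + 1×14.007 + 2×15.999 = 379.282 → 379.28 g/mol.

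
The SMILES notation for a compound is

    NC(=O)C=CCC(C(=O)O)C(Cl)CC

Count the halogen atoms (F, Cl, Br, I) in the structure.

1

Halogen atoms appear at heavy-atom position 12 (1×Cl).
Other groups present: 1 alkene, 1 amide, 1 carboxylic acid.
Halogen count: 1.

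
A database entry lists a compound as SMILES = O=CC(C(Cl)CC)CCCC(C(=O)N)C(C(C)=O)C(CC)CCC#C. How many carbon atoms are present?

20

Count every carbon token in the SMILES (each C, including those in ring-closure positions and inside branches).
Carbon count: 20.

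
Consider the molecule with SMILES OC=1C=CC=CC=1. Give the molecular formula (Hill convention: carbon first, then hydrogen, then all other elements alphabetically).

C6H6O

Walk through each heavy atom and fill implicit hydrogens from standard valence (C 4, N 3, O 2, S 2, halogen 1):
  atom 1: O, bond orders sum to 1 (valence 2) → 1 H
  atom 2: C, bond orders sum to 4 (valence 4) → 0 H
  atom 3: C, bond orders sum to 3 (valence 4) → 1 H
  atom 4: C, bond orders sum to 3 (valence 4) → 1 H
  atom 5: C, bond orders sum to 3 (valence 4) → 1 H
  atom 6: C, bond orders sum to 3 (valence 4) → 1 H
  atom 7: C, bond orders sum to 3 (valence 4) → 1 H
Totals → C:6, H:6, O:1.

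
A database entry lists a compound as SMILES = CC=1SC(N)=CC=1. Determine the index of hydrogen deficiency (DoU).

3

Degree of unsaturation = (number of rings) + (number of π bonds).
Ring closures in the SMILES: 1.
π bonds: 2 double bonds (each 1 DoU) → 2 DoU from unsaturation.
Total DoU = 1 + 2 = 3.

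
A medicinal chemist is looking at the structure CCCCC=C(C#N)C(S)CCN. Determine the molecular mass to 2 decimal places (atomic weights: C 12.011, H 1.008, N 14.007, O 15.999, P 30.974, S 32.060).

198.33 g/mol

First, the molecular formula is C10H18N2S (counting implicit H from valence).
  C: 10 × 12.011 = 120.110
  H: 18 × 1.008 = 18.144
  N: 2 × 14.007 = 28.014
  S: 1 × 32.060 = 32.060
Sum: 10×12.011 + 18×1.008 + 2×14.007 + 1×32.060 = 198.328 → 198.33 g/mol.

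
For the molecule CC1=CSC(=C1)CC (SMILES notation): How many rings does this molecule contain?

In SMILES, each pair of matching ring-closure digits denotes one ring-closing bond; the number of such bonds equals the number of independent rings.
Ring-closure bonds here: 1.

1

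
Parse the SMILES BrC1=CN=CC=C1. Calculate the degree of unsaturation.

Degree of unsaturation = (number of rings) + (number of π bonds).
Ring closures in the SMILES: 1.
π bonds: 3 double bonds (each 1 DoU) → 3 DoU from unsaturation.
Total DoU = 1 + 3 = 4.

4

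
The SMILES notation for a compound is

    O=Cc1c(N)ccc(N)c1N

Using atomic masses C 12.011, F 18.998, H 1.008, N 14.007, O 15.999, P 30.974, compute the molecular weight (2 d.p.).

151.17 g/mol

First, the molecular formula is C7H9N3O (counting implicit H from valence).
  C: 7 × 12.011 = 84.077
  H: 9 × 1.008 = 9.072
  N: 3 × 14.007 = 42.021
  O: 1 × 15.999 = 15.999
Sum: 7×12.011 + 9×1.008 + 3×14.007 + 1×15.999 = 151.169 → 151.17 g/mol.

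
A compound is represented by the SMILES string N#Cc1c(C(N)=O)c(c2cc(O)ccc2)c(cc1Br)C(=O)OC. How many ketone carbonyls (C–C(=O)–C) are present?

0

Scan the SMILES for the ketone motif — none present.
Groups that are present: 1 amide, 1 ester, 1 hydroxyl, 1 nitrile.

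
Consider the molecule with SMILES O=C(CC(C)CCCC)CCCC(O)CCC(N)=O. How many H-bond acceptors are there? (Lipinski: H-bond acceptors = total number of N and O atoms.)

N atoms: 1; O atoms: 3.
Lipinski HBA = 1 + 3 = 4.

4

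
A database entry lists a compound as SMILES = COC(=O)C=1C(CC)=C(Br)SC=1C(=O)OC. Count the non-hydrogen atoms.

Every atom symbol written in the SMILES (organic subset) is one heavy atom; implicit H are not written.
Heavy atoms by element → Br:1, C:10, O:4, S:1.
Total: 16.

16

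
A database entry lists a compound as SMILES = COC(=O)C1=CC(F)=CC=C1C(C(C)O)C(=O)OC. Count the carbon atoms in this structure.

Count every carbon token in the SMILES (each C, including those in ring-closure positions and inside branches).
Carbon count: 13.

13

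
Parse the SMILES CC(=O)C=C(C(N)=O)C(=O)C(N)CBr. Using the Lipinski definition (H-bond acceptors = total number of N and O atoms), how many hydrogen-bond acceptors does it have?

N atoms: 2; O atoms: 3.
Lipinski HBA = 2 + 3 = 5.

5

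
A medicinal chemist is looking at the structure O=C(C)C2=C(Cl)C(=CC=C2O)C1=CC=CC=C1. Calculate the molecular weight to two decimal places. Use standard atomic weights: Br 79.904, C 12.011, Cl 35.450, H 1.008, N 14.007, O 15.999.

246.69 g/mol

First, the molecular formula is C14H11ClO2 (counting implicit H from valence).
  C: 14 × 12.011 = 168.154
  Cl: 1 × 35.450 = 35.450
  H: 11 × 1.008 = 11.088
  O: 2 × 15.999 = 31.998
Sum: 14×12.011 + 1×35.450 + 11×1.008 + 2×15.999 = 246.690 → 246.69 g/mol.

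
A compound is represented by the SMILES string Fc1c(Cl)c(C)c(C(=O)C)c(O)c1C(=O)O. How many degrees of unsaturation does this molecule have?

6

Molecular formula: C10H8ClFO4.
DoU = (2C + 2 + N − H − X) / 2, where X is the halogen count and O/S are ignored.
    = (2·10 + 2 + 0 − 8 − 2) / 2 = 12 / 2 = 6.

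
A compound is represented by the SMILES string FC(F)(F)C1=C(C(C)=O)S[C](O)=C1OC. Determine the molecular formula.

Walk through each heavy atom and fill implicit hydrogens from standard valence (C 4, N 3, O 2, S 2, halogen 1):
  atom 1: F (halogen, monovalent) → 0 H
  atom 2: C, bond orders sum to 4 (valence 4) → 0 H
  atom 3: F (halogen, monovalent) → 0 H
  atom 4: F (halogen, monovalent) → 0 H
  atom 5: C, bond orders sum to 4 (valence 4) → 0 H
  atom 6: C, bond orders sum to 4 (valence 4) → 0 H
  atom 7: C, bond orders sum to 4 (valence 4) → 0 H
  atom 8: C, bond orders sum to 1 (valence 4) → 3 H
  atom 9: O, bond orders sum to 2 (valence 2) → 0 H
  atom 10: S, bond orders sum to 2 (valence 2) → 0 H
  atom 11: C with explicit H count 0
  atom 12: O, bond orders sum to 1 (valence 2) → 1 H
  atom 13: C, bond orders sum to 4 (valence 4) → 0 H
  atom 14: O, bond orders sum to 2 (valence 2) → 0 H
  atom 15: C, bond orders sum to 1 (valence 4) → 3 H
Totals → C:8, H:7, F:3, O:3, S:1.

C8H7F3O3S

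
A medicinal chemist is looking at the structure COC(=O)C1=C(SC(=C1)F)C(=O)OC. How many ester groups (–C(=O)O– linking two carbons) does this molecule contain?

The ester motif appears at heavy-atom positions 3, 11 in the SMILES.
Ester count: 2.

2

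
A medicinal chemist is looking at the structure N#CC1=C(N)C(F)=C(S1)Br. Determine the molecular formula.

C5H2BrFN2S

Walk through each heavy atom and fill implicit hydrogens from standard valence (C 4, N 3, O 2, S 2, halogen 1):
  atom 1: N, bond orders sum to 3 (valence 3) → 0 H
  atom 2: C, bond orders sum to 4 (valence 4) → 0 H
  atom 3: C, bond orders sum to 4 (valence 4) → 0 H
  atom 4: C, bond orders sum to 4 (valence 4) → 0 H
  atom 5: N, bond orders sum to 1 (valence 3) → 2 H
  atom 6: C, bond orders sum to 4 (valence 4) → 0 H
  atom 7: F (halogen, monovalent) → 0 H
  atom 8: C, bond orders sum to 4 (valence 4) → 0 H
  atom 9: S, bond orders sum to 2 (valence 2) → 0 H
  atom 10: Br (halogen, monovalent) → 0 H
Totals → C:5, H:2, Br:1, F:1, N:2, S:1.
In Hill order: C5H2BrFN2S.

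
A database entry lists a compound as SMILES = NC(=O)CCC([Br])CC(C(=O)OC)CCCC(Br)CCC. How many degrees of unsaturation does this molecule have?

Molecular formula: C15H27Br2NO3.
DoU = (2C + 2 + N − H − X) / 2, where X is the halogen count and O/S are ignored.
    = (2·15 + 2 + 1 − 27 − 2) / 2 = 4 / 2 = 2.

2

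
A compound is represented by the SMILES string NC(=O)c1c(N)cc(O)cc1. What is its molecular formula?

Walk through each heavy atom and fill implicit hydrogens from standard valence (C 4, N 3, O 2, S 2, halogen 1); for lowercase aromatic atoms, an aromatic c carries 1 H when it has two neighbours and 0 H with three, and aromatic n carries 0 H:
  atom 1: N, bond orders sum to 1 (valence 3) → 2 H
  atom 2: C, bond orders sum to 4 (valence 4) → 0 H
  atom 3: O, bond orders sum to 2 (valence 2) → 0 H
  atom 4: aromatic c, 3 neighbours → 0 H
  atom 5: aromatic c, 3 neighbours → 0 H
  atom 6: N, bond orders sum to 1 (valence 3) → 2 H
  atom 7: aromatic c, 2 neighbours → 1 H
  atom 8: aromatic c, 3 neighbours → 0 H
  atom 9: O, bond orders sum to 1 (valence 2) → 1 H
  atom 10: aromatic c, 2 neighbours → 1 H
  atom 11: aromatic c, 2 neighbours → 1 H
Totals → C:7, H:8, N:2, O:2.
In Hill order: C7H8N2O2.

C7H8N2O2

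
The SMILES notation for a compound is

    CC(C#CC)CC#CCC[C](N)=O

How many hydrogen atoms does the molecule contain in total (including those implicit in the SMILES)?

15

Walk through each heavy atom and fill implicit hydrogens from standard valence (C 4, N 3, O 2, S 2, halogen 1):
  atom 1: C, bond orders sum to 1 (valence 4) → 3 H
  atom 2: C, bond orders sum to 3 (valence 4) → 1 H
  atom 3: C, bond orders sum to 4 (valence 4) → 0 H
  atom 4: C, bond orders sum to 4 (valence 4) → 0 H
  atom 5: C, bond orders sum to 1 (valence 4) → 3 H
  atom 6: C, bond orders sum to 2 (valence 4) → 2 H
  atom 7: C, bond orders sum to 4 (valence 4) → 0 H
  atom 8: C, bond orders sum to 4 (valence 4) → 0 H
  atom 9: C, bond orders sum to 2 (valence 4) → 2 H
  atom 10: C, bond orders sum to 2 (valence 4) → 2 H
  atom 11: C with explicit H count 0
  atom 12: N, bond orders sum to 1 (valence 3) → 2 H
  atom 13: O, bond orders sum to 2 (valence 2) → 0 H
Total hydrogens: 15.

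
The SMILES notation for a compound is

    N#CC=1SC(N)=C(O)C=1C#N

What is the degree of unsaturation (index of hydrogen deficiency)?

7

Degree of unsaturation = (number of rings) + (number of π bonds).
Ring closures in the SMILES: 1.
π bonds: 2 double bonds (each 1 DoU), 2 triple bonds (each 2 DoU) → 6 DoU from unsaturation.
Total DoU = 1 + 6 = 7.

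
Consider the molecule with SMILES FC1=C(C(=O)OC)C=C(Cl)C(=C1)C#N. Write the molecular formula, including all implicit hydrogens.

C9H5ClFNO2

Walk through each heavy atom and fill implicit hydrogens from standard valence (C 4, N 3, O 2, S 2, halogen 1):
  atom 1: F (halogen, monovalent) → 0 H
  atom 2: C, bond orders sum to 4 (valence 4) → 0 H
  atom 3: C, bond orders sum to 4 (valence 4) → 0 H
  atom 4: C, bond orders sum to 4 (valence 4) → 0 H
  atom 5: O, bond orders sum to 2 (valence 2) → 0 H
  atom 6: O, bond orders sum to 2 (valence 2) → 0 H
  atom 7: C, bond orders sum to 1 (valence 4) → 3 H
  atom 8: C, bond orders sum to 3 (valence 4) → 1 H
  atom 9: C, bond orders sum to 4 (valence 4) → 0 H
  atom 10: Cl (halogen, monovalent) → 0 H
  atom 11: C, bond orders sum to 4 (valence 4) → 0 H
  atom 12: C, bond orders sum to 3 (valence 4) → 1 H
  atom 13: C, bond orders sum to 4 (valence 4) → 0 H
  atom 14: N, bond orders sum to 3 (valence 3) → 0 H
Totals → C:9, H:5, Cl:1, F:1, N:1, O:2.
In Hill order: C9H5ClFNO2.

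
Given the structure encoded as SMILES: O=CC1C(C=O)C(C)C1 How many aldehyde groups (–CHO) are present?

The aldehyde motif appears at heavy-atom positions 2, 5 in the SMILES.
Aldehyde count: 2.

2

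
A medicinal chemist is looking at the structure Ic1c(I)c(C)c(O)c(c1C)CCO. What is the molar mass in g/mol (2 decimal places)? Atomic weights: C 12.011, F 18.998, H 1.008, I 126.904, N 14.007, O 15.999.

First, the molecular formula is C10H12I2O2 (counting implicit H from valence).
  C: 10 × 12.011 = 120.110
  H: 12 × 1.008 = 12.096
  I: 2 × 126.904 = 253.808
  O: 2 × 15.999 = 31.998
Sum: 10×12.011 + 12×1.008 + 2×126.904 + 2×15.999 = 418.012 → 418.01 g/mol.

418.01 g/mol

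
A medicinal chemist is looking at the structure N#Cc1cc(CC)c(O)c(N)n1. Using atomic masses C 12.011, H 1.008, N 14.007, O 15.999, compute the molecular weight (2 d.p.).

First, the molecular formula is C8H9N3O (counting implicit H from valence).
  C: 8 × 12.011 = 96.088
  H: 9 × 1.008 = 9.072
  N: 3 × 14.007 = 42.021
  O: 1 × 15.999 = 15.999
Sum: 8×12.011 + 9×1.008 + 3×14.007 + 1×15.999 = 163.180 → 163.18 g/mol.

163.18 g/mol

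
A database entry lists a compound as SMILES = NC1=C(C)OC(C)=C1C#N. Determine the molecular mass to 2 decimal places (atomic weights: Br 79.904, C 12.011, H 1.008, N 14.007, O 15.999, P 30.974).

First, the molecular formula is C7H8N2O (counting implicit H from valence).
  C: 7 × 12.011 = 84.077
  H: 8 × 1.008 = 8.064
  N: 2 × 14.007 = 28.014
  O: 1 × 15.999 = 15.999
Sum: 7×12.011 + 8×1.008 + 2×14.007 + 1×15.999 = 136.154 → 136.15 g/mol.

136.15 g/mol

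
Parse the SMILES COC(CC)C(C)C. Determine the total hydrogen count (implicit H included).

16

Walk through each heavy atom and fill implicit hydrogens from standard valence (C 4, N 3, O 2, S 2, halogen 1):
  atom 1: C, bond orders sum to 1 (valence 4) → 3 H
  atom 2: O, bond orders sum to 2 (valence 2) → 0 H
  atom 3: C, bond orders sum to 3 (valence 4) → 1 H
  atom 4: C, bond orders sum to 2 (valence 4) → 2 H
  atom 5: C, bond orders sum to 1 (valence 4) → 3 H
  atom 6: C, bond orders sum to 3 (valence 4) → 1 H
  atom 7: C, bond orders sum to 1 (valence 4) → 3 H
  atom 8: C, bond orders sum to 1 (valence 4) → 3 H
Total hydrogens: 16.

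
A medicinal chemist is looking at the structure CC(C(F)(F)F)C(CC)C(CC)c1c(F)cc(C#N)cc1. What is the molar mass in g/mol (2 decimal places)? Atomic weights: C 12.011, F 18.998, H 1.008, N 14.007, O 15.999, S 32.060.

First, the molecular formula is C16H19F4N (counting implicit H from valence).
  C: 16 × 12.011 = 192.176
  F: 4 × 18.998 = 75.992
  H: 19 × 1.008 = 19.152
  N: 1 × 14.007 = 14.007
Sum: 16×12.011 + 4×18.998 + 19×1.008 + 1×14.007 = 301.327 → 301.33 g/mol.

301.33 g/mol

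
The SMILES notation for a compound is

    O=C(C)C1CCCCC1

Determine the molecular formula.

Walk through each heavy atom and fill implicit hydrogens from standard valence (C 4, N 3, O 2, S 2, halogen 1):
  atom 1: O, bond orders sum to 2 (valence 2) → 0 H
  atom 2: C, bond orders sum to 4 (valence 4) → 0 H
  atom 3: C, bond orders sum to 1 (valence 4) → 3 H
  atom 4: C, bond orders sum to 3 (valence 4) → 1 H
  atom 5: C, bond orders sum to 2 (valence 4) → 2 H
  atom 6: C, bond orders sum to 2 (valence 4) → 2 H
  atom 7: C, bond orders sum to 2 (valence 4) → 2 H
  atom 8: C, bond orders sum to 2 (valence 4) → 2 H
  atom 9: C, bond orders sum to 2 (valence 4) → 2 H
Totals → C:8, H:14, O:1.

C8H14O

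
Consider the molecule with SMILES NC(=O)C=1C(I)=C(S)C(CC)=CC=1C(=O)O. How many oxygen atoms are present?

3

Scan the SMILES for O atoms (remember two-letter symbols like Cl and Br are single atoms).
Oxygen count: 3.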